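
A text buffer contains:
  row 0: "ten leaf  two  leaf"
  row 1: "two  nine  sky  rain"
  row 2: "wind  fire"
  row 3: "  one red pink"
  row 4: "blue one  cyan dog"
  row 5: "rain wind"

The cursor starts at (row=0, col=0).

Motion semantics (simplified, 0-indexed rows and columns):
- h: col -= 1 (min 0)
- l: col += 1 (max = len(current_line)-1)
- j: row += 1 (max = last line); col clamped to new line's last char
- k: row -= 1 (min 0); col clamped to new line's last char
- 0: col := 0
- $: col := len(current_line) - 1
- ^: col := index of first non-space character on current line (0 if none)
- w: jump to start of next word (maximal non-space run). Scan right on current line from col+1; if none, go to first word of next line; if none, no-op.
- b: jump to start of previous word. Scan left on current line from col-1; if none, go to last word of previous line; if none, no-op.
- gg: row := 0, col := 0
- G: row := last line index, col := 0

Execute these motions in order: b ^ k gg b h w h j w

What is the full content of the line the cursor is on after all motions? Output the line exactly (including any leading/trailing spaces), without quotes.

Answer: two  nine  sky  rain

Derivation:
After 1 (b): row=0 col=0 char='t'
After 2 (^): row=0 col=0 char='t'
After 3 (k): row=0 col=0 char='t'
After 4 (gg): row=0 col=0 char='t'
After 5 (b): row=0 col=0 char='t'
After 6 (h): row=0 col=0 char='t'
After 7 (w): row=0 col=4 char='l'
After 8 (h): row=0 col=3 char='_'
After 9 (j): row=1 col=3 char='_'
After 10 (w): row=1 col=5 char='n'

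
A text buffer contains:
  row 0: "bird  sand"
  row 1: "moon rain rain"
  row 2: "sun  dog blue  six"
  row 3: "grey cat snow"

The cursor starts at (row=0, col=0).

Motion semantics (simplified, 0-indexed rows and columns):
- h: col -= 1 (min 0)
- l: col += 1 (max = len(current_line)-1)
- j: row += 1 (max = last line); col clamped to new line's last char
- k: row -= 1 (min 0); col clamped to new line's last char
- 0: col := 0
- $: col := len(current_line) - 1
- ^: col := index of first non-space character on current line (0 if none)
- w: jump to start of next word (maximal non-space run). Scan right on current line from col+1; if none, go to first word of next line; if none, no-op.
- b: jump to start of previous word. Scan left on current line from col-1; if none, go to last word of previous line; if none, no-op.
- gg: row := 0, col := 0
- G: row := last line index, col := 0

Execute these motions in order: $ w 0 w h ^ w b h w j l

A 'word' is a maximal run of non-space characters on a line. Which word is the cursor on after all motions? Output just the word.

After 1 ($): row=0 col=9 char='d'
After 2 (w): row=1 col=0 char='m'
After 3 (0): row=1 col=0 char='m'
After 4 (w): row=1 col=5 char='r'
After 5 (h): row=1 col=4 char='_'
After 6 (^): row=1 col=0 char='m'
After 7 (w): row=1 col=5 char='r'
After 8 (b): row=1 col=0 char='m'
After 9 (h): row=1 col=0 char='m'
After 10 (w): row=1 col=5 char='r'
After 11 (j): row=2 col=5 char='d'
After 12 (l): row=2 col=6 char='o'

Answer: dog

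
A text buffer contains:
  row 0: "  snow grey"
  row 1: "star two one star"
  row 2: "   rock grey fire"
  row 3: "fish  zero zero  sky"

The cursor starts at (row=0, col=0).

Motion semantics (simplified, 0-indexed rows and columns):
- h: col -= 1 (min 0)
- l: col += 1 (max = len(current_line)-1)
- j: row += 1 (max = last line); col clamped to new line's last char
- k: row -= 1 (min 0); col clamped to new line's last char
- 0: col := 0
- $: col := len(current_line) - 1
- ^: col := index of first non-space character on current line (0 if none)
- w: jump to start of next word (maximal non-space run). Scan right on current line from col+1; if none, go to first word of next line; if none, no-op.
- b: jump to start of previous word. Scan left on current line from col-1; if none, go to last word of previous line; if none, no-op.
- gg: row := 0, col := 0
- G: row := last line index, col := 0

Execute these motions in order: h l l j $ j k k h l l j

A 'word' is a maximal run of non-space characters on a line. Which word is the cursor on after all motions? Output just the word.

Answer: one

Derivation:
After 1 (h): row=0 col=0 char='_'
After 2 (l): row=0 col=1 char='_'
After 3 (l): row=0 col=2 char='s'
After 4 (j): row=1 col=2 char='a'
After 5 ($): row=1 col=16 char='r'
After 6 (j): row=2 col=16 char='e'
After 7 (k): row=1 col=16 char='r'
After 8 (k): row=0 col=10 char='y'
After 9 (h): row=0 col=9 char='e'
After 10 (l): row=0 col=10 char='y'
After 11 (l): row=0 col=10 char='y'
After 12 (j): row=1 col=10 char='n'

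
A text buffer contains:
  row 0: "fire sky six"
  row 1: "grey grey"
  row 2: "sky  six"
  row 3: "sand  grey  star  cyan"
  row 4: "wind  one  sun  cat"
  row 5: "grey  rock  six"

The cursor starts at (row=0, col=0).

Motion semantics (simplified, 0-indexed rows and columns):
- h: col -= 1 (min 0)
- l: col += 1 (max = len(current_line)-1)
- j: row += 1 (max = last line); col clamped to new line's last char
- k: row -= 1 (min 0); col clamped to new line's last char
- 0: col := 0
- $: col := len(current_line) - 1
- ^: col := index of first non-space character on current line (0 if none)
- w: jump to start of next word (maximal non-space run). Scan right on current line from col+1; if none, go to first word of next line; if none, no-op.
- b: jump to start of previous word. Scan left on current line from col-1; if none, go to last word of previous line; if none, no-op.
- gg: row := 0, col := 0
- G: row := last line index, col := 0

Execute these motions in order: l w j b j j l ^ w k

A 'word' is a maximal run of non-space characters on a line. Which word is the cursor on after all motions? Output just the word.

After 1 (l): row=0 col=1 char='i'
After 2 (w): row=0 col=5 char='s'
After 3 (j): row=1 col=5 char='g'
After 4 (b): row=1 col=0 char='g'
After 5 (j): row=2 col=0 char='s'
After 6 (j): row=3 col=0 char='s'
After 7 (l): row=3 col=1 char='a'
After 8 (^): row=3 col=0 char='s'
After 9 (w): row=3 col=6 char='g'
After 10 (k): row=2 col=6 char='i'

Answer: six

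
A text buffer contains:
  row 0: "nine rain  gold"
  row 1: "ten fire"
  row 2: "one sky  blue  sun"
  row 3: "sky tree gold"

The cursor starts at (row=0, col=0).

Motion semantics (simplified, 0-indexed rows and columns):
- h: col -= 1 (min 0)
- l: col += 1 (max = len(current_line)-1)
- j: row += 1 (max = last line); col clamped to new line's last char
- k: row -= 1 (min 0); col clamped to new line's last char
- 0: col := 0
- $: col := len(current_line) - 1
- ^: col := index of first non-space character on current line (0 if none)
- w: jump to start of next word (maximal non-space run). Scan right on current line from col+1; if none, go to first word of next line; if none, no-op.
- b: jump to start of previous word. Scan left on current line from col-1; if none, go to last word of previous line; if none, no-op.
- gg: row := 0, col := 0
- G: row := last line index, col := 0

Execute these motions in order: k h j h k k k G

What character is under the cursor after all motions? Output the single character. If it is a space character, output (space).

After 1 (k): row=0 col=0 char='n'
After 2 (h): row=0 col=0 char='n'
After 3 (j): row=1 col=0 char='t'
After 4 (h): row=1 col=0 char='t'
After 5 (k): row=0 col=0 char='n'
After 6 (k): row=0 col=0 char='n'
After 7 (k): row=0 col=0 char='n'
After 8 (G): row=3 col=0 char='s'

Answer: s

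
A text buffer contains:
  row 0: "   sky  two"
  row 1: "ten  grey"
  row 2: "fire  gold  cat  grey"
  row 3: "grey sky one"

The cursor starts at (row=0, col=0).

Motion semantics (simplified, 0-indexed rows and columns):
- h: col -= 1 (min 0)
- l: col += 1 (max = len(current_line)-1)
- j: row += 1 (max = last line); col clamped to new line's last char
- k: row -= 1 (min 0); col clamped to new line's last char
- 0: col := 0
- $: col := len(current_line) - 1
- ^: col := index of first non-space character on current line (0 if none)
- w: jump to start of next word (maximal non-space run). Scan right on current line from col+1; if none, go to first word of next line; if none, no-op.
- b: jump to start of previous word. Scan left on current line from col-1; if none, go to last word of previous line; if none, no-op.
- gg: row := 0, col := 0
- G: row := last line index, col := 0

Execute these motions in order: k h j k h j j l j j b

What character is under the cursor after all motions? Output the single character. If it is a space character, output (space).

Answer: g

Derivation:
After 1 (k): row=0 col=0 char='_'
After 2 (h): row=0 col=0 char='_'
After 3 (j): row=1 col=0 char='t'
After 4 (k): row=0 col=0 char='_'
After 5 (h): row=0 col=0 char='_'
After 6 (j): row=1 col=0 char='t'
After 7 (j): row=2 col=0 char='f'
After 8 (l): row=2 col=1 char='i'
After 9 (j): row=3 col=1 char='r'
After 10 (j): row=3 col=1 char='r'
After 11 (b): row=3 col=0 char='g'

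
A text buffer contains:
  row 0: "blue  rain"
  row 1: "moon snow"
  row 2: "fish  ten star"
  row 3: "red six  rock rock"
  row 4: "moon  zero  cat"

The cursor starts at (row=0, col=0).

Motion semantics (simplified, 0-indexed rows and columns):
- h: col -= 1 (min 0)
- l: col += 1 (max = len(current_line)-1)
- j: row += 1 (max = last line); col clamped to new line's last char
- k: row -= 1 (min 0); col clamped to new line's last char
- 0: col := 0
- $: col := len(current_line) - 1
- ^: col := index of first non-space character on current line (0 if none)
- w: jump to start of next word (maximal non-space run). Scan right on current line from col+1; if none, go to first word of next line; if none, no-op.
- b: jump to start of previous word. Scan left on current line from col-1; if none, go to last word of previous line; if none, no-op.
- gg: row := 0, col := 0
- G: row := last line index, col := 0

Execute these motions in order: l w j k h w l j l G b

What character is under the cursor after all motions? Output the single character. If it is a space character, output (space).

Answer: r

Derivation:
After 1 (l): row=0 col=1 char='l'
After 2 (w): row=0 col=6 char='r'
After 3 (j): row=1 col=6 char='n'
After 4 (k): row=0 col=6 char='r'
After 5 (h): row=0 col=5 char='_'
After 6 (w): row=0 col=6 char='r'
After 7 (l): row=0 col=7 char='a'
After 8 (j): row=1 col=7 char='o'
After 9 (l): row=1 col=8 char='w'
After 10 (G): row=4 col=0 char='m'
After 11 (b): row=3 col=14 char='r'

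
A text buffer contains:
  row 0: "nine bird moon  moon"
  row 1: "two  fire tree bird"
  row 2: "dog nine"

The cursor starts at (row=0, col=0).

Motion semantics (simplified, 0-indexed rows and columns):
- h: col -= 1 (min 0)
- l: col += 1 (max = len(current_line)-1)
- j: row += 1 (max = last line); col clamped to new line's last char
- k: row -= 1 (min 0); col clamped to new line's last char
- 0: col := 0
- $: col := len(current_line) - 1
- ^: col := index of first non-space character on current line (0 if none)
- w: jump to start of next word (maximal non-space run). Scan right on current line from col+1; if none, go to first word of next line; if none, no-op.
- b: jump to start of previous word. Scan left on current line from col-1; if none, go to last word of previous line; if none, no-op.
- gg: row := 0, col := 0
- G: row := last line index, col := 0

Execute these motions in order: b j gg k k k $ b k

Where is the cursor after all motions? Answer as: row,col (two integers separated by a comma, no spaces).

Answer: 0,16

Derivation:
After 1 (b): row=0 col=0 char='n'
After 2 (j): row=1 col=0 char='t'
After 3 (gg): row=0 col=0 char='n'
After 4 (k): row=0 col=0 char='n'
After 5 (k): row=0 col=0 char='n'
After 6 (k): row=0 col=0 char='n'
After 7 ($): row=0 col=19 char='n'
After 8 (b): row=0 col=16 char='m'
After 9 (k): row=0 col=16 char='m'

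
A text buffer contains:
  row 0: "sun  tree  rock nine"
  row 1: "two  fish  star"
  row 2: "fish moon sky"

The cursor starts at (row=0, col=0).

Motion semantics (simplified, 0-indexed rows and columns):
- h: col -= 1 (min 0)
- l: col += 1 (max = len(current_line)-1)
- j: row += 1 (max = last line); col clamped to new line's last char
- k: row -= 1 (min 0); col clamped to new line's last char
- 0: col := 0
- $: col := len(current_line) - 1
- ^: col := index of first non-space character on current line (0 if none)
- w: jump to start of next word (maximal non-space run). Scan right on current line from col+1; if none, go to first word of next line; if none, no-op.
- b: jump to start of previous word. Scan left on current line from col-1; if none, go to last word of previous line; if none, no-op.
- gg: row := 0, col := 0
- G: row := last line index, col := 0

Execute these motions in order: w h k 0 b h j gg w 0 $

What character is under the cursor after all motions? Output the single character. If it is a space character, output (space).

After 1 (w): row=0 col=5 char='t'
After 2 (h): row=0 col=4 char='_'
After 3 (k): row=0 col=4 char='_'
After 4 (0): row=0 col=0 char='s'
After 5 (b): row=0 col=0 char='s'
After 6 (h): row=0 col=0 char='s'
After 7 (j): row=1 col=0 char='t'
After 8 (gg): row=0 col=0 char='s'
After 9 (w): row=0 col=5 char='t'
After 10 (0): row=0 col=0 char='s'
After 11 ($): row=0 col=19 char='e'

Answer: e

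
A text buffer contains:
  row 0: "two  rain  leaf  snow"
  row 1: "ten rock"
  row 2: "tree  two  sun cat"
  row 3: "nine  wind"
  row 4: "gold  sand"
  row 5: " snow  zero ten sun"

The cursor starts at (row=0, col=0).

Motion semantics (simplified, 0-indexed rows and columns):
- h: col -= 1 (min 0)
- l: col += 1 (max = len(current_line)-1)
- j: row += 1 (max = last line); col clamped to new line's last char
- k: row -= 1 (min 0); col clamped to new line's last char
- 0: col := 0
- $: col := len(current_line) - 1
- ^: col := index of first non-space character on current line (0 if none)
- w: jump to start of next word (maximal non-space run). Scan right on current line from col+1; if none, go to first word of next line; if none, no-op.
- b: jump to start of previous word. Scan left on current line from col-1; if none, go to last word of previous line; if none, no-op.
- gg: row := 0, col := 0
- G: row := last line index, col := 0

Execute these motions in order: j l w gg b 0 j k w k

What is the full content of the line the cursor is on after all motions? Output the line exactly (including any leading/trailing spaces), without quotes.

Answer: two  rain  leaf  snow

Derivation:
After 1 (j): row=1 col=0 char='t'
After 2 (l): row=1 col=1 char='e'
After 3 (w): row=1 col=4 char='r'
After 4 (gg): row=0 col=0 char='t'
After 5 (b): row=0 col=0 char='t'
After 6 (0): row=0 col=0 char='t'
After 7 (j): row=1 col=0 char='t'
After 8 (k): row=0 col=0 char='t'
After 9 (w): row=0 col=5 char='r'
After 10 (k): row=0 col=5 char='r'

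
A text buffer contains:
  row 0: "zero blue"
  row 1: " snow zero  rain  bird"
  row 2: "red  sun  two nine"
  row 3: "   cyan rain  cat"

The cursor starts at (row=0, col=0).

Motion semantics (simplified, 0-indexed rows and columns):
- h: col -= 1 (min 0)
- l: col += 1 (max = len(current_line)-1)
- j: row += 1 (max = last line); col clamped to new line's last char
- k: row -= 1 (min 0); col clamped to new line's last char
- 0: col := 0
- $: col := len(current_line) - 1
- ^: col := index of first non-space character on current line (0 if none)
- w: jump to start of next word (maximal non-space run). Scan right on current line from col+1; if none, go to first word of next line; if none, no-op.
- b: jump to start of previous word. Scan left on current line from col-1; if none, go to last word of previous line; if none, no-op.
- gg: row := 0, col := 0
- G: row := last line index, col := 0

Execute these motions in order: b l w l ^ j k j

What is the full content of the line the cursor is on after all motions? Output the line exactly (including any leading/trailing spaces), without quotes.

Answer:  snow zero  rain  bird

Derivation:
After 1 (b): row=0 col=0 char='z'
After 2 (l): row=0 col=1 char='e'
After 3 (w): row=0 col=5 char='b'
After 4 (l): row=0 col=6 char='l'
After 5 (^): row=0 col=0 char='z'
After 6 (j): row=1 col=0 char='_'
After 7 (k): row=0 col=0 char='z'
After 8 (j): row=1 col=0 char='_'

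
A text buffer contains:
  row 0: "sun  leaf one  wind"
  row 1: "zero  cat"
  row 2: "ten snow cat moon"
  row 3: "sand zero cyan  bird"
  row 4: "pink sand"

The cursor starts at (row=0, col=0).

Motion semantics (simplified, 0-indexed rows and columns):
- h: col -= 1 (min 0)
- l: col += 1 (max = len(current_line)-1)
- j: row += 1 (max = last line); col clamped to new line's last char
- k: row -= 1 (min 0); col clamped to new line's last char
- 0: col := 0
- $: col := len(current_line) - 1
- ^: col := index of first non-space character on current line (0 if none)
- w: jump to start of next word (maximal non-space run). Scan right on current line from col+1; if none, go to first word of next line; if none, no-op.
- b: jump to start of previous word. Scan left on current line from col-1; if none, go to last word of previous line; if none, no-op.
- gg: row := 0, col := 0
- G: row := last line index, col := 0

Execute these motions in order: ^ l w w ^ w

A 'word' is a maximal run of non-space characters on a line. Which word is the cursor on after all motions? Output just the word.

Answer: leaf

Derivation:
After 1 (^): row=0 col=0 char='s'
After 2 (l): row=0 col=1 char='u'
After 3 (w): row=0 col=5 char='l'
After 4 (w): row=0 col=10 char='o'
After 5 (^): row=0 col=0 char='s'
After 6 (w): row=0 col=5 char='l'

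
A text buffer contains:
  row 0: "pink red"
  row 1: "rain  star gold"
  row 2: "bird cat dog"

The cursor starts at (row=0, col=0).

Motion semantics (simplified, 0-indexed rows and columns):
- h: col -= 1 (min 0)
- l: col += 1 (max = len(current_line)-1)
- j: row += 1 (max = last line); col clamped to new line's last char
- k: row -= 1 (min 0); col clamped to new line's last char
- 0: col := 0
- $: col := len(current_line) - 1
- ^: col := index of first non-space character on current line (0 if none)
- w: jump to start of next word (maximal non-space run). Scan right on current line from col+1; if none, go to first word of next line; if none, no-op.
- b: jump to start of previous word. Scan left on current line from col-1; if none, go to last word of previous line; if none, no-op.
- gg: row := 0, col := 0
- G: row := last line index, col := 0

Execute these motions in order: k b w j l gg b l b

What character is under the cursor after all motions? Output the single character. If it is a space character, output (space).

After 1 (k): row=0 col=0 char='p'
After 2 (b): row=0 col=0 char='p'
After 3 (w): row=0 col=5 char='r'
After 4 (j): row=1 col=5 char='_'
After 5 (l): row=1 col=6 char='s'
After 6 (gg): row=0 col=0 char='p'
After 7 (b): row=0 col=0 char='p'
After 8 (l): row=0 col=1 char='i'
After 9 (b): row=0 col=0 char='p'

Answer: p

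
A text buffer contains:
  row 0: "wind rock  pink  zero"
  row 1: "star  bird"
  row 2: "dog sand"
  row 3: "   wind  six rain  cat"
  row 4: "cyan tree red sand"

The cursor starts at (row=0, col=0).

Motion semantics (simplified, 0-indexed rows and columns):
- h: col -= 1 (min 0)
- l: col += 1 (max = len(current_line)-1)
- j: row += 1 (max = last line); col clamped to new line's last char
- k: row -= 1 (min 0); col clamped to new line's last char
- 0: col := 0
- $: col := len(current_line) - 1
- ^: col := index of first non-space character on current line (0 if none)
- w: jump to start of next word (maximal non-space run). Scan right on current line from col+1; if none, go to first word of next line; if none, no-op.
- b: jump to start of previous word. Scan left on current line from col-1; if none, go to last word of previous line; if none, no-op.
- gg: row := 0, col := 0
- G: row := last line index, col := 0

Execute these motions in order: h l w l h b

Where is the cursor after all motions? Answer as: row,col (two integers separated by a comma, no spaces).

After 1 (h): row=0 col=0 char='w'
After 2 (l): row=0 col=1 char='i'
After 3 (w): row=0 col=5 char='r'
After 4 (l): row=0 col=6 char='o'
After 5 (h): row=0 col=5 char='r'
After 6 (b): row=0 col=0 char='w'

Answer: 0,0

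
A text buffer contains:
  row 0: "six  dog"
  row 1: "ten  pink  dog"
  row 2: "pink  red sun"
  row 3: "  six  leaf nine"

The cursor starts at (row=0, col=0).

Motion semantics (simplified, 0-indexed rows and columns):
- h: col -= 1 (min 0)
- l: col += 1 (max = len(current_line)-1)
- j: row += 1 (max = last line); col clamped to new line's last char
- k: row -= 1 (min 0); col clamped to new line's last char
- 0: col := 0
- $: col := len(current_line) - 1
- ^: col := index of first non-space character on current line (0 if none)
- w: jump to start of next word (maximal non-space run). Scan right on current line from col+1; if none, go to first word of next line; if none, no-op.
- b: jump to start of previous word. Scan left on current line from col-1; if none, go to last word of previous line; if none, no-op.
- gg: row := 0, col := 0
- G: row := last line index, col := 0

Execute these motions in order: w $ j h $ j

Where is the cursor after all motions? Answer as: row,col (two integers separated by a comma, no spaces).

After 1 (w): row=0 col=5 char='d'
After 2 ($): row=0 col=7 char='g'
After 3 (j): row=1 col=7 char='n'
After 4 (h): row=1 col=6 char='i'
After 5 ($): row=1 col=13 char='g'
After 6 (j): row=2 col=12 char='n'

Answer: 2,12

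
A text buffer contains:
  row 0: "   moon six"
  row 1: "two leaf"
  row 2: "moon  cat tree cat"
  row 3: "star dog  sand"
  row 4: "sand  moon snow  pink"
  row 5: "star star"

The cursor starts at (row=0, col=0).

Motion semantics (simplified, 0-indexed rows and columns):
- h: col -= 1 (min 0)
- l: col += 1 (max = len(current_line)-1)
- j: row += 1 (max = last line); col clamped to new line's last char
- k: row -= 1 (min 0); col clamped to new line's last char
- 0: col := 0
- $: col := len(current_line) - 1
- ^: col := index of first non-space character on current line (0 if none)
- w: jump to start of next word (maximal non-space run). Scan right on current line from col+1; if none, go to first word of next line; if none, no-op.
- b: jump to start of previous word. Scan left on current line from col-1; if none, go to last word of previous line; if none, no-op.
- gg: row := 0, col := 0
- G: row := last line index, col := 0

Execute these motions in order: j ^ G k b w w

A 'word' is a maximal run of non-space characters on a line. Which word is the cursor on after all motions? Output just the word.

After 1 (j): row=1 col=0 char='t'
After 2 (^): row=1 col=0 char='t'
After 3 (G): row=5 col=0 char='s'
After 4 (k): row=4 col=0 char='s'
After 5 (b): row=3 col=10 char='s'
After 6 (w): row=4 col=0 char='s'
After 7 (w): row=4 col=6 char='m'

Answer: moon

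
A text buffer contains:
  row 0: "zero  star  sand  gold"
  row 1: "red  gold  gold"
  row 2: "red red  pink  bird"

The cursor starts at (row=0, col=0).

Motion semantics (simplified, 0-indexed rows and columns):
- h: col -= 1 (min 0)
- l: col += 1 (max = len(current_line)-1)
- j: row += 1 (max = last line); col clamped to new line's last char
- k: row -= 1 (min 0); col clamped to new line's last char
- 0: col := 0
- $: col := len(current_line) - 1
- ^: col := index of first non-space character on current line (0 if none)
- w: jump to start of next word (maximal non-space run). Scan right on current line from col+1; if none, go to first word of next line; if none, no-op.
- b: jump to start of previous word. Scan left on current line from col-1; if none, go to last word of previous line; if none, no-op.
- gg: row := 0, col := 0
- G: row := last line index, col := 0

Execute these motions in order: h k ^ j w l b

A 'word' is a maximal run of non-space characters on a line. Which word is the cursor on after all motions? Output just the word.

Answer: gold

Derivation:
After 1 (h): row=0 col=0 char='z'
After 2 (k): row=0 col=0 char='z'
After 3 (^): row=0 col=0 char='z'
After 4 (j): row=1 col=0 char='r'
After 5 (w): row=1 col=5 char='g'
After 6 (l): row=1 col=6 char='o'
After 7 (b): row=1 col=5 char='g'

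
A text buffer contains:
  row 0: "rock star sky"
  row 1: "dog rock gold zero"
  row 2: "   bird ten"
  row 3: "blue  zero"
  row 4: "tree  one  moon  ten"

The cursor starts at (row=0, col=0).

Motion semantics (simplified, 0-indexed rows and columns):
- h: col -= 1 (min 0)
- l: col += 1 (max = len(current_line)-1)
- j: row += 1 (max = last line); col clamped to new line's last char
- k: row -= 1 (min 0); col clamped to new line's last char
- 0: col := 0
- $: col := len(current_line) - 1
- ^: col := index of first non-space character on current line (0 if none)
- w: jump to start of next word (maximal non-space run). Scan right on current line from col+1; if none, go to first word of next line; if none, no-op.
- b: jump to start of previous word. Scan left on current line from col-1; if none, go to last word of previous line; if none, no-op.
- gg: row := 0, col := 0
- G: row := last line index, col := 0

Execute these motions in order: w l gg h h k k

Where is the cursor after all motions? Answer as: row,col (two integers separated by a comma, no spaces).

Answer: 0,0

Derivation:
After 1 (w): row=0 col=5 char='s'
After 2 (l): row=0 col=6 char='t'
After 3 (gg): row=0 col=0 char='r'
After 4 (h): row=0 col=0 char='r'
After 5 (h): row=0 col=0 char='r'
After 6 (k): row=0 col=0 char='r'
After 7 (k): row=0 col=0 char='r'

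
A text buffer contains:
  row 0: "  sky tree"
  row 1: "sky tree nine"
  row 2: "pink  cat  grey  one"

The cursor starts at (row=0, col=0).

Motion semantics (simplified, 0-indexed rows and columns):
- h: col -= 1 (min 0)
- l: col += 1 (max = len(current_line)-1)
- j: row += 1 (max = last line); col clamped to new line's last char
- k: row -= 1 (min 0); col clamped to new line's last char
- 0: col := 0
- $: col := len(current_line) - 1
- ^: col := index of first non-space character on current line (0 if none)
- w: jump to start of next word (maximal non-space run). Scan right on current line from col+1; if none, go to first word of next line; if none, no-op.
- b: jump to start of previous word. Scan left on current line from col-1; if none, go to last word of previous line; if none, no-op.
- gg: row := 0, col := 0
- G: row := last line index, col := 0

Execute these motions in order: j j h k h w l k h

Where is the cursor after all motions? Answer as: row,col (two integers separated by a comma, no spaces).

After 1 (j): row=1 col=0 char='s'
After 2 (j): row=2 col=0 char='p'
After 3 (h): row=2 col=0 char='p'
After 4 (k): row=1 col=0 char='s'
After 5 (h): row=1 col=0 char='s'
After 6 (w): row=1 col=4 char='t'
After 7 (l): row=1 col=5 char='r'
After 8 (k): row=0 col=5 char='_'
After 9 (h): row=0 col=4 char='y'

Answer: 0,4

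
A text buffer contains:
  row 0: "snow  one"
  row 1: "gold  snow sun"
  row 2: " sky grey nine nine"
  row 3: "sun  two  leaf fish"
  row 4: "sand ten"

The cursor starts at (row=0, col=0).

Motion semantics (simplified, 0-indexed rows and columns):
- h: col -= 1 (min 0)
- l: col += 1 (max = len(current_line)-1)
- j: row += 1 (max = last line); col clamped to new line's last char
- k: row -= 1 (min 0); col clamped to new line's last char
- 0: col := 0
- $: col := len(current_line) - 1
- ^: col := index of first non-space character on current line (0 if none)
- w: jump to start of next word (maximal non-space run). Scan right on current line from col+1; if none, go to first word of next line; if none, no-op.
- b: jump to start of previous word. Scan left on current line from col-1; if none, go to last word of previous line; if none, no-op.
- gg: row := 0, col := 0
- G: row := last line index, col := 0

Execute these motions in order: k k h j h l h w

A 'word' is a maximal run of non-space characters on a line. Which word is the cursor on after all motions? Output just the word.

Answer: snow

Derivation:
After 1 (k): row=0 col=0 char='s'
After 2 (k): row=0 col=0 char='s'
After 3 (h): row=0 col=0 char='s'
After 4 (j): row=1 col=0 char='g'
After 5 (h): row=1 col=0 char='g'
After 6 (l): row=1 col=1 char='o'
After 7 (h): row=1 col=0 char='g'
After 8 (w): row=1 col=6 char='s'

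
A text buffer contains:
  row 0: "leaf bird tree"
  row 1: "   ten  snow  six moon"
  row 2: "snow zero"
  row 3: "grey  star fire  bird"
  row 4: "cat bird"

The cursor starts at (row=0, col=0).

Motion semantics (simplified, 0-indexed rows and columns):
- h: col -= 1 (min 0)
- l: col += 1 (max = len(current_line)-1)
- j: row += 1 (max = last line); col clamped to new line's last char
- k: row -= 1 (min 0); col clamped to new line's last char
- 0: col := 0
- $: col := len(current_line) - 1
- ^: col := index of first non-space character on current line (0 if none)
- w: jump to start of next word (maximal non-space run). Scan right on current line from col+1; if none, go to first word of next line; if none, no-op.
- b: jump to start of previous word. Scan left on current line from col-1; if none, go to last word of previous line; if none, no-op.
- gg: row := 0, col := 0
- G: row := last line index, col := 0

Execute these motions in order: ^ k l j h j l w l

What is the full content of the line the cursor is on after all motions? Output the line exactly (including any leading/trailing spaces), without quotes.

Answer: snow zero

Derivation:
After 1 (^): row=0 col=0 char='l'
After 2 (k): row=0 col=0 char='l'
After 3 (l): row=0 col=1 char='e'
After 4 (j): row=1 col=1 char='_'
After 5 (h): row=1 col=0 char='_'
After 6 (j): row=2 col=0 char='s'
After 7 (l): row=2 col=1 char='n'
After 8 (w): row=2 col=5 char='z'
After 9 (l): row=2 col=6 char='e'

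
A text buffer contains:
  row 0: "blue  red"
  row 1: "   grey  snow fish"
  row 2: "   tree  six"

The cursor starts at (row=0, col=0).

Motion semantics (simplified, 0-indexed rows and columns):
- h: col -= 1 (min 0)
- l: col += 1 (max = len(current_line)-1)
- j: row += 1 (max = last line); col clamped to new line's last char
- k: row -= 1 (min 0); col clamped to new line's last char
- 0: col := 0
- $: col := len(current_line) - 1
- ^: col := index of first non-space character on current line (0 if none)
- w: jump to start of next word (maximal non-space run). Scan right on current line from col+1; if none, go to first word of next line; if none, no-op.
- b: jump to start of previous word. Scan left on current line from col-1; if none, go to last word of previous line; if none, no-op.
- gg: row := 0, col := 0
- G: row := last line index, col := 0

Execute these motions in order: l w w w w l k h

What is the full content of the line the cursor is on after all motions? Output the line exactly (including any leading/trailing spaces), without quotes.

After 1 (l): row=0 col=1 char='l'
After 2 (w): row=0 col=6 char='r'
After 3 (w): row=1 col=3 char='g'
After 4 (w): row=1 col=9 char='s'
After 5 (w): row=1 col=14 char='f'
After 6 (l): row=1 col=15 char='i'
After 7 (k): row=0 col=8 char='d'
After 8 (h): row=0 col=7 char='e'

Answer: blue  red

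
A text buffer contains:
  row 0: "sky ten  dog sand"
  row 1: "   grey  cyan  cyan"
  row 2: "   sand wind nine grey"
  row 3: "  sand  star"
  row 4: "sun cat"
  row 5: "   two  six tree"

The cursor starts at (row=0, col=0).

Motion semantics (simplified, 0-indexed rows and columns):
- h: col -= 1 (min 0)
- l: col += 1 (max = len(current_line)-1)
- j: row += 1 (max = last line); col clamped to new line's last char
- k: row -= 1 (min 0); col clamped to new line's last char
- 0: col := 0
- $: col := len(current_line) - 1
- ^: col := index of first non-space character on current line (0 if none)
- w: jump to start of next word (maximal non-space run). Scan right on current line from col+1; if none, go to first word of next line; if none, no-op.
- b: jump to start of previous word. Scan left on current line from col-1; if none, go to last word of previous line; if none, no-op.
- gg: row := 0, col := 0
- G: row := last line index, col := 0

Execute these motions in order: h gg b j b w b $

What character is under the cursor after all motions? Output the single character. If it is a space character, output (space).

Answer: d

Derivation:
After 1 (h): row=0 col=0 char='s'
After 2 (gg): row=0 col=0 char='s'
After 3 (b): row=0 col=0 char='s'
After 4 (j): row=1 col=0 char='_'
After 5 (b): row=0 col=13 char='s'
After 6 (w): row=1 col=3 char='g'
After 7 (b): row=0 col=13 char='s'
After 8 ($): row=0 col=16 char='d'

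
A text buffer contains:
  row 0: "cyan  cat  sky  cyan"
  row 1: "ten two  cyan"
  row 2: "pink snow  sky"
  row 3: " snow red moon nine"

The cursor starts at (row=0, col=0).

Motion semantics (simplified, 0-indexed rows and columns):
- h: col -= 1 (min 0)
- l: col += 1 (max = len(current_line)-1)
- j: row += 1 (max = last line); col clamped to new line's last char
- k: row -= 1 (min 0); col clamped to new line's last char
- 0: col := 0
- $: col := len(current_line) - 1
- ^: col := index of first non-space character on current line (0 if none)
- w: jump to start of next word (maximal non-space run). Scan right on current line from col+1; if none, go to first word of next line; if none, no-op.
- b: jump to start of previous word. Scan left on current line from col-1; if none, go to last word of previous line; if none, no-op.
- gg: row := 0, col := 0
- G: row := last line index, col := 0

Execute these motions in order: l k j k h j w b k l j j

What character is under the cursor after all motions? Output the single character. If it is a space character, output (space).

After 1 (l): row=0 col=1 char='y'
After 2 (k): row=0 col=1 char='y'
After 3 (j): row=1 col=1 char='e'
After 4 (k): row=0 col=1 char='y'
After 5 (h): row=0 col=0 char='c'
After 6 (j): row=1 col=0 char='t'
After 7 (w): row=1 col=4 char='t'
After 8 (b): row=1 col=0 char='t'
After 9 (k): row=0 col=0 char='c'
After 10 (l): row=0 col=1 char='y'
After 11 (j): row=1 col=1 char='e'
After 12 (j): row=2 col=1 char='i'

Answer: i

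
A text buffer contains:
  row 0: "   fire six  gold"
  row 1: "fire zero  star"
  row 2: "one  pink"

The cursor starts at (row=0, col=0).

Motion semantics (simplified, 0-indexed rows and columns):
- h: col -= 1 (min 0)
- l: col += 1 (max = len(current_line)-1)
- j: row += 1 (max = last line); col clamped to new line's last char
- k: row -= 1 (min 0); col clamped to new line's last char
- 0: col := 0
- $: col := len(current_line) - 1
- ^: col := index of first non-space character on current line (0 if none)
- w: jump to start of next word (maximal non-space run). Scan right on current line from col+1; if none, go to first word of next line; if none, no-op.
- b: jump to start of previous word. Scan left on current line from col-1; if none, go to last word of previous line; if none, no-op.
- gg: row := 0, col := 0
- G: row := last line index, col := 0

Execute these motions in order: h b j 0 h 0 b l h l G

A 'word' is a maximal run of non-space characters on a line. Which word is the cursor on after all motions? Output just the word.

Answer: one

Derivation:
After 1 (h): row=0 col=0 char='_'
After 2 (b): row=0 col=0 char='_'
After 3 (j): row=1 col=0 char='f'
After 4 (0): row=1 col=0 char='f'
After 5 (h): row=1 col=0 char='f'
After 6 (0): row=1 col=0 char='f'
After 7 (b): row=0 col=13 char='g'
After 8 (l): row=0 col=14 char='o'
After 9 (h): row=0 col=13 char='g'
After 10 (l): row=0 col=14 char='o'
After 11 (G): row=2 col=0 char='o'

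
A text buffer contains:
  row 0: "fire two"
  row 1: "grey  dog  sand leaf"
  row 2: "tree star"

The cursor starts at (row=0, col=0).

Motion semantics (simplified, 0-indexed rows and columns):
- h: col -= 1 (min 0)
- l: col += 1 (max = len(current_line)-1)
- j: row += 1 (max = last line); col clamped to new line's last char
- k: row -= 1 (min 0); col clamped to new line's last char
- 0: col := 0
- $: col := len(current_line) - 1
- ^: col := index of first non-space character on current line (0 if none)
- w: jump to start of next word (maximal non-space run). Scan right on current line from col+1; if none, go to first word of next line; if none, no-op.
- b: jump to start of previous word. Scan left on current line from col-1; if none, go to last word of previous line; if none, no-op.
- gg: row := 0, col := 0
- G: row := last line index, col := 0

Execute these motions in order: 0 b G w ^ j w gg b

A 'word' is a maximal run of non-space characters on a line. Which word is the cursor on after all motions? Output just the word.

After 1 (0): row=0 col=0 char='f'
After 2 (b): row=0 col=0 char='f'
After 3 (G): row=2 col=0 char='t'
After 4 (w): row=2 col=5 char='s'
After 5 (^): row=2 col=0 char='t'
After 6 (j): row=2 col=0 char='t'
After 7 (w): row=2 col=5 char='s'
After 8 (gg): row=0 col=0 char='f'
After 9 (b): row=0 col=0 char='f'

Answer: fire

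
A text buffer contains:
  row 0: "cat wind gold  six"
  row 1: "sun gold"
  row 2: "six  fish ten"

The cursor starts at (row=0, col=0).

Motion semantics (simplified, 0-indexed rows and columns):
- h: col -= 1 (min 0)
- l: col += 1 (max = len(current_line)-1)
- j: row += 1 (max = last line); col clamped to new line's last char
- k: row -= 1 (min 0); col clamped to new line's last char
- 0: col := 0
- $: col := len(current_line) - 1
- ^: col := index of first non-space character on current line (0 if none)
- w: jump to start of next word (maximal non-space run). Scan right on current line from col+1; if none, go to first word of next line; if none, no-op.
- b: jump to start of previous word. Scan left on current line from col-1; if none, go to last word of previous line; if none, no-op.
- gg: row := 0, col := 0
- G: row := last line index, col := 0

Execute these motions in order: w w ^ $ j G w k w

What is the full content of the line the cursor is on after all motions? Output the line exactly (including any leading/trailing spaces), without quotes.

Answer: six  fish ten

Derivation:
After 1 (w): row=0 col=4 char='w'
After 2 (w): row=0 col=9 char='g'
After 3 (^): row=0 col=0 char='c'
After 4 ($): row=0 col=17 char='x'
After 5 (j): row=1 col=7 char='d'
After 6 (G): row=2 col=0 char='s'
After 7 (w): row=2 col=5 char='f'
After 8 (k): row=1 col=5 char='o'
After 9 (w): row=2 col=0 char='s'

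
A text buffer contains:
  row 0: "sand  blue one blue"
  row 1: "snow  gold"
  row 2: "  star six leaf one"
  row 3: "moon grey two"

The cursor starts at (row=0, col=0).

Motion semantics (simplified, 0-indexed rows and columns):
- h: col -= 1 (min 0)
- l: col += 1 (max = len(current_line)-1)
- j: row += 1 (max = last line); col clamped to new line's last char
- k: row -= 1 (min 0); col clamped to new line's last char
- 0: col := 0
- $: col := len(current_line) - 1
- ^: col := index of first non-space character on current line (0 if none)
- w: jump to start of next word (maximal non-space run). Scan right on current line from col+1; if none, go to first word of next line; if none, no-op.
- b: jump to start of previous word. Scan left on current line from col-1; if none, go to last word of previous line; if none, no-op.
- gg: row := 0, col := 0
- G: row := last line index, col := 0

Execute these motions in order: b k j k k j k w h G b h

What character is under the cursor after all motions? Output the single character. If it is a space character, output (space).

Answer: (space)

Derivation:
After 1 (b): row=0 col=0 char='s'
After 2 (k): row=0 col=0 char='s'
After 3 (j): row=1 col=0 char='s'
After 4 (k): row=0 col=0 char='s'
After 5 (k): row=0 col=0 char='s'
After 6 (j): row=1 col=0 char='s'
After 7 (k): row=0 col=0 char='s'
After 8 (w): row=0 col=6 char='b'
After 9 (h): row=0 col=5 char='_'
After 10 (G): row=3 col=0 char='m'
After 11 (b): row=2 col=16 char='o'
After 12 (h): row=2 col=15 char='_'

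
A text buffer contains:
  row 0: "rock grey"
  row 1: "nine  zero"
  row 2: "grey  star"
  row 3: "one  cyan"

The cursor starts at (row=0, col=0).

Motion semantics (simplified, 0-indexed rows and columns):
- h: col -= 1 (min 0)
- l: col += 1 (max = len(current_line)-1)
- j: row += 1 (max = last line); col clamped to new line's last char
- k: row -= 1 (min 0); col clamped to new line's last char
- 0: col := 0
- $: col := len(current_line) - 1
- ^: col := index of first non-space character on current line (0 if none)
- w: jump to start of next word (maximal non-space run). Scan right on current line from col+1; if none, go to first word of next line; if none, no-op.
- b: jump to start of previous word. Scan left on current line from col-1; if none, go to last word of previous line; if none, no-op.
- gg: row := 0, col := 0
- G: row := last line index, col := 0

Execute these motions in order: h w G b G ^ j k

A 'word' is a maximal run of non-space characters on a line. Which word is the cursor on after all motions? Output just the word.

Answer: grey

Derivation:
After 1 (h): row=0 col=0 char='r'
After 2 (w): row=0 col=5 char='g'
After 3 (G): row=3 col=0 char='o'
After 4 (b): row=2 col=6 char='s'
After 5 (G): row=3 col=0 char='o'
After 6 (^): row=3 col=0 char='o'
After 7 (j): row=3 col=0 char='o'
After 8 (k): row=2 col=0 char='g'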